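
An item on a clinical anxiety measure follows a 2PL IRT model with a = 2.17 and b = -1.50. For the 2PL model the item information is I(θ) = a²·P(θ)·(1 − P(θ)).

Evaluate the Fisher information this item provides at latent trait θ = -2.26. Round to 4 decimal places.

0.6368

P = 1/(1+e^{1.6492}) = 0.1612
P(1−P) = 0.1612 × 0.8388 = 0.1352
I = a² × P(1−P) = 2.17² × 0.1352 = 0.63677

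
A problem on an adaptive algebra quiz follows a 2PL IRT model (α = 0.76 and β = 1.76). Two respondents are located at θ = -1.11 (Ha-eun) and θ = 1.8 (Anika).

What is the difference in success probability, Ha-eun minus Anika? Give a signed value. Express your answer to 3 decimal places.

P(θ) = 1 / (1 + exp(−α(θ − β)))
P(Ha-eun) = 0.1015  [exponent -2.1812]
P(Anika) = 0.5076  [exponent 0.0304]
Difference = 0.1015 − 0.5076 = -0.4061

-0.406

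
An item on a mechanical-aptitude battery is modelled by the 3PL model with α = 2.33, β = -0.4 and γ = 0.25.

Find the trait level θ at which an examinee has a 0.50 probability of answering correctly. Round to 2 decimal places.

P(θ) = γ + (1 − γ) · 1 / (1 + exp(−α(θ − β)))
Remove guessing floor: (0.50 − 0.25)/(1 − 0.25) = 0.3333
logit = ln(0.3333/0.6667) = -0.6931
θ = β + logit/(α) = -0.4 + (-0.6931)/2.3300 = -0.6975

-0.70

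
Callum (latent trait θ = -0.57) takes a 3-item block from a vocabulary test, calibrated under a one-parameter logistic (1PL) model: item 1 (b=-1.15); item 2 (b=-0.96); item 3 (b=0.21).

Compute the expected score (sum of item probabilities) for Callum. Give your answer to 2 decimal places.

1.55

P(θ) = 1 / (1 + exp(−(θ − b)))
P_1 = 1/(1+e^{-0.5800}) = 0.6411
P_2 = 1/(1+e^{-0.3900}) = 0.5963
P_3 = 1/(1+e^{0.7800}) = 0.3143
E[score] = 0.6411 + 0.5963 + 0.3143 = 1.5517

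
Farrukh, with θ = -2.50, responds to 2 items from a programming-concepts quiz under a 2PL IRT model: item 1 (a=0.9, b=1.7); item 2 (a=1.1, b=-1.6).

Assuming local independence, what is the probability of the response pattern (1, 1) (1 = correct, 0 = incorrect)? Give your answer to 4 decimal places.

0.0060

P(θ) = 1 / (1 + exp(−a(θ − b)))
P_1 = 1/(1+e^{3.7800}) = 0.0223
P_2 = 1/(1+e^{0.9900}) = 0.2709
L = P_1 × P_2 = 0.0223 × 0.2709 = 0.00604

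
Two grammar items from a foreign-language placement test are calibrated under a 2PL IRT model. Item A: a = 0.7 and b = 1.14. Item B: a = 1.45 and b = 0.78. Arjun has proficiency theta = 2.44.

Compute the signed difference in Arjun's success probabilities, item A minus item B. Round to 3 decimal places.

-0.204

P(theta) = 1 / (1 + exp(−a(theta − b)))
P_A = 0.7130
P_B = 0.9174
P_A − P_B = -0.2044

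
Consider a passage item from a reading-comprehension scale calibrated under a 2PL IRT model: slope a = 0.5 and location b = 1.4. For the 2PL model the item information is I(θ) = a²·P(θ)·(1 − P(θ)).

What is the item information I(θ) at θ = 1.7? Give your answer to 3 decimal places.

P = 1/(1+e^{-0.1500}) = 0.5374
P(1−P) = 0.5374 × 0.4626 = 0.2486
I = a² × P(1−P) = 0.5² × 0.2486 = 0.06215

0.062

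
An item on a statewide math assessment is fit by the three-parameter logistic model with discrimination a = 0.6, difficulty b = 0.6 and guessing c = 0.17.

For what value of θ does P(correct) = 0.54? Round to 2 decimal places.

0.24

P(θ) = c + (1 − c) · 1 / (1 + exp(−a(θ − b)))
Remove guessing floor: (0.54 − 0.17)/(1 − 0.17) = 0.4458
logit = ln(0.4458/0.5542) = -0.2177
θ = b + logit/(a) = 0.6 + (-0.2177)/0.6000 = 0.2371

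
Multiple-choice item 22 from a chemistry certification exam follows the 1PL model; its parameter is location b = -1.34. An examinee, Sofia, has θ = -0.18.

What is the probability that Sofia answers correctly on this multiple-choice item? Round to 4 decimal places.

P(θ) = 1 / (1 + exp(−(θ − b)))
Exponent: (-0.18 − (-1.34)) = 1.1600
1/(1 + e^{-1.1600}) = 0.7613
P = 0.7613

0.7613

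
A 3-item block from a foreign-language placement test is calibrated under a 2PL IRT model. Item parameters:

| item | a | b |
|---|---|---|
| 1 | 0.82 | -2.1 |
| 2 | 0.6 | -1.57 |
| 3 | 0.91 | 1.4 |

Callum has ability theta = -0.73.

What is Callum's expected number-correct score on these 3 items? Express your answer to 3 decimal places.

1.504

P(theta) = 1 / (1 + exp(−a(theta − b)))
P_1 = 1/(1+e^{-1.1234}) = 0.7546
P_2 = 1/(1+e^{-0.5040}) = 0.6234
P_3 = 1/(1+e^{1.9383}) = 0.1258
E[score] = 0.7546 + 0.6234 + 0.1258 = 1.5039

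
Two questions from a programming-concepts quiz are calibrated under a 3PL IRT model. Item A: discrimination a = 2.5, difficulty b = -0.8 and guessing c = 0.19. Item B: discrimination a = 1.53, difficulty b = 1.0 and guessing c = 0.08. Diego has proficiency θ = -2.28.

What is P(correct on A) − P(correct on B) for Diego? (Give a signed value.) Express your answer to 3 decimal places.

0.123

P(θ) = c + (1 − c) · 1 / (1 + exp(−a(θ − b)))
P_A = 0.2095
P_B = 0.0860
P_A − P_B = 0.1235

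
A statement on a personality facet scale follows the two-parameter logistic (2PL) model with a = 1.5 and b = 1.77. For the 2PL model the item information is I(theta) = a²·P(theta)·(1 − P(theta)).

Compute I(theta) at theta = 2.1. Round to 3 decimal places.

0.529

P = 1/(1+e^{-0.4950}) = 0.6213
P(1−P) = 0.6213 × 0.3787 = 0.2353
I = a² × P(1−P) = 1.5² × 0.2353 = 0.52940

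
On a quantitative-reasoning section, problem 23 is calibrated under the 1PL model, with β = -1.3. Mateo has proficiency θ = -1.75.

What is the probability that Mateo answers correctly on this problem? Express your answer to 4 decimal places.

P(θ) = 1 / (1 + exp(−(θ − β)))
Exponent: (-1.75 − (-1.3)) = -0.4500
1/(1 + e^{0.4500}) = 0.3894
P = 0.3894

0.3894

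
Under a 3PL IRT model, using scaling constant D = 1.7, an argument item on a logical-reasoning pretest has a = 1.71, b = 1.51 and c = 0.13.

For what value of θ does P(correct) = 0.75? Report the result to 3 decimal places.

1.822

P(θ) = c + (1 − c) · 1 / (1 + exp(−D·a(θ − b)))
Remove guessing floor: (0.75 − 0.13)/(1 − 0.13) = 0.7126
logit = ln(0.7126/0.2874) = 0.9083
θ = b + logit/(1.7·a) = 1.51 + 0.9083/2.9070 = 1.8224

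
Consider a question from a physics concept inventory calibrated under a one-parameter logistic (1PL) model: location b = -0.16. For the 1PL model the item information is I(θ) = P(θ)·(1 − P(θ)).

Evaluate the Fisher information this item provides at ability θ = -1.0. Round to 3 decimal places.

P = 1/(1+e^{0.8400}) = 0.3015
P(1−P) = 0.3015 × 0.6985 = 0.2106
I = P(1−P) = 0.21061

0.211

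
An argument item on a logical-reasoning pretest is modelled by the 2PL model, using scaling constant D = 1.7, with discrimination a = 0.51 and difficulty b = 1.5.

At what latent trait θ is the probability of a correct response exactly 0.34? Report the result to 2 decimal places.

0.73

P(θ) = 1 / (1 + exp(−D·a(θ − b)))
logit = ln(0.3400/0.6600) = -0.6633
θ = b + logit/(1.7·a) = 1.5 + (-0.6633)/0.8670 = 0.7350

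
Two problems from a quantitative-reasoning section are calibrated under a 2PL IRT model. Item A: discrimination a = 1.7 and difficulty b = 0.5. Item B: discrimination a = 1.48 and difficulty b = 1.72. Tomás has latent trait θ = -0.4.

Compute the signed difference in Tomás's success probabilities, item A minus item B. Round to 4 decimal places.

0.1364

P(θ) = 1 / (1 + exp(−a(θ − b)))
P_A = 0.1780
P_B = 0.0416
P_A − P_B = 0.1364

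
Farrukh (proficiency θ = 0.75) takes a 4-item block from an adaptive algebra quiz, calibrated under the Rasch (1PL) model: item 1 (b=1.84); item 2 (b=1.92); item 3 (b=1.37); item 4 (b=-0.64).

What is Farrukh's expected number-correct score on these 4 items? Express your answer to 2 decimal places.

1.64

P(θ) = 1 / (1 + exp(−(θ − b)))
P_1 = 1/(1+e^{1.0900}) = 0.2516
P_2 = 1/(1+e^{1.1700}) = 0.2369
P_3 = 1/(1+e^{0.6200}) = 0.3498
P_4 = 1/(1+e^{-1.3900}) = 0.8006
E[score] = 0.2516 + 0.2369 + 0.3498 + 0.8006 = 1.6388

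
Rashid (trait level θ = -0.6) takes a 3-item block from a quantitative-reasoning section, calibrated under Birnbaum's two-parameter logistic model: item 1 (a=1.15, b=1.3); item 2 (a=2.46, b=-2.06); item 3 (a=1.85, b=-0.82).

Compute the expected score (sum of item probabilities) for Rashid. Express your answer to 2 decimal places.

1.67

P(θ) = 1 / (1 + exp(−a(θ − b)))
P_1 = 1/(1+e^{2.1850}) = 0.1011
P_2 = 1/(1+e^{-3.5916}) = 0.9732
P_3 = 1/(1+e^{-0.4070}) = 0.6004
E[score] = 0.1011 + 0.9732 + 0.6004 = 1.6747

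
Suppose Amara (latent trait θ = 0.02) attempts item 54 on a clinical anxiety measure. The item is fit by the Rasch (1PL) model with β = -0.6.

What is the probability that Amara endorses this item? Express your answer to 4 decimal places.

0.6502

P(θ) = 1 / (1 + exp(−(θ − β)))
Exponent: (0.02 − (-0.6)) = 0.6200
1/(1 + e^{-0.6200}) = 0.6502
P = 0.6502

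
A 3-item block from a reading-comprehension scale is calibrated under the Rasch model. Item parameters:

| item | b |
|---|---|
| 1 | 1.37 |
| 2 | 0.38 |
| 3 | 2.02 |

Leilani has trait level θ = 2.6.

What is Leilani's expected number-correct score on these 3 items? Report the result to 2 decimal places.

P(θ) = 1 / (1 + exp(−(θ − b)))
P_1 = 1/(1+e^{-1.2300}) = 0.7738
P_2 = 1/(1+e^{-2.2200}) = 0.9020
P_3 = 1/(1+e^{-0.5800}) = 0.6411
E[score] = 0.7738 + 0.9020 + 0.6411 = 2.3169

2.32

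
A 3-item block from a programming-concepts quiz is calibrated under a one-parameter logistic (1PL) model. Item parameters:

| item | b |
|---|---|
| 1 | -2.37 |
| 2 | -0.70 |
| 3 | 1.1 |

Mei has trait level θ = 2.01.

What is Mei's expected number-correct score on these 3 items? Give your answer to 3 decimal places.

2.638

P(θ) = 1 / (1 + exp(−(θ − b)))
P_1 = 1/(1+e^{-4.3800}) = 0.9876
P_2 = 1/(1+e^{-2.7100}) = 0.9376
P_3 = 1/(1+e^{-0.9100}) = 0.7130
E[score] = 0.9876 + 0.9376 + 0.7130 = 2.6382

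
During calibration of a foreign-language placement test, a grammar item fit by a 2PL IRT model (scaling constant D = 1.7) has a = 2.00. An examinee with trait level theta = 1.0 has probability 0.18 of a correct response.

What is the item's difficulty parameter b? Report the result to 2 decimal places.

1.45

P(theta) = 1 / (1 + exp(−D·a(theta − b)))
logit(0.18) = ln(0.18/0.82) = -1.5163
b = theta − logit/(1.7·a) = 1.0 − (-1.5163)/3.4000 = 1.4460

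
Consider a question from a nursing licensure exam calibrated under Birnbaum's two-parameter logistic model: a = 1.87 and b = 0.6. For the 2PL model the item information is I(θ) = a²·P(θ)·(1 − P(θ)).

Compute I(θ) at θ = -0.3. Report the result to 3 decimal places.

P = 1/(1+e^{1.6830}) = 0.1567
P(1−P) = 0.1567 × 0.8433 = 0.1321
I = a² × P(1−P) = 1.87² × 0.1321 = 0.46209

0.462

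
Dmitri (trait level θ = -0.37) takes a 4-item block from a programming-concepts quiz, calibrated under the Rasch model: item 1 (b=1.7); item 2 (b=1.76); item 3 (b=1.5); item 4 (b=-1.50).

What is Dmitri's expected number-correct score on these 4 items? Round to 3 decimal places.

1.108

P(θ) = 1 / (1 + exp(−(θ − b)))
P_1 = 1/(1+e^{2.0700}) = 0.1120
P_2 = 1/(1+e^{2.1300}) = 0.1062
P_3 = 1/(1+e^{1.8700}) = 0.1335
P_4 = 1/(1+e^{-1.1300}) = 0.7558
E[score] = 0.1120 + 0.1062 + 0.1335 + 0.7558 = 1.1076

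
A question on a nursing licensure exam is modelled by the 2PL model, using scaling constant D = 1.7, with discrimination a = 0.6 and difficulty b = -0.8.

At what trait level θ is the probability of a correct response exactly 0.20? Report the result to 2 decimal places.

P(θ) = 1 / (1 + exp(−D·a(θ − b)))
logit = ln(0.2000/0.8000) = -1.3863
θ = b + logit/(1.7·a) = -0.8 + (-1.3863)/1.0200 = -2.1591

-2.16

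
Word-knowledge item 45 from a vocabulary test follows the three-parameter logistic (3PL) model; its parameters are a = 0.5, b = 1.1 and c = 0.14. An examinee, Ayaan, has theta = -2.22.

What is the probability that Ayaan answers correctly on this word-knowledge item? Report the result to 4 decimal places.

P(theta) = c + (1 − c) · 1 / (1 + exp(−a(theta − b)))
Exponent: 0.5 × (-2.22 − 1.1) = -1.6600
1/(1 + e^{1.6600}) = 0.1598
P = 0.14 + 0.86 × 0.1598 = 0.2774

0.2774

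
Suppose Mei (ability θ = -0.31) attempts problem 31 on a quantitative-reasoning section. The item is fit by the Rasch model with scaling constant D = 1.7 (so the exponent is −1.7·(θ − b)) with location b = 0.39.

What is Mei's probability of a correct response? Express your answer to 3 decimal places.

P(θ) = 1 / (1 + exp(−D·(θ − b)))
Exponent: 1.7 × (-0.31 − 0.39) = -1.1900
1/(1 + e^{1.1900}) = 0.2333
P = 0.2333

0.233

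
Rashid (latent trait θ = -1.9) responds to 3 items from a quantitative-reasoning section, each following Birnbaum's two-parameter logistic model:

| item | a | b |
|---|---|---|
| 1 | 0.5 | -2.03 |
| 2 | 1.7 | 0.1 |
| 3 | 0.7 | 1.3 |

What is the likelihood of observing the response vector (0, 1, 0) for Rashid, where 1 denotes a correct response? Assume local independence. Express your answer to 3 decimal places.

P(θ) = 1 / (1 + exp(−a(θ − b)))
P_1 = 1/(1+e^{-0.0650}) = 0.5162
P_2 = 1/(1+e^{3.4000}) = 0.0323
P_3 = 1/(1+e^{2.2400}) = 0.0962
L = (1−P_1) × P_2 × (1−P_3) = 0.4838 × 0.0323 × 0.9038 = 0.01412

0.014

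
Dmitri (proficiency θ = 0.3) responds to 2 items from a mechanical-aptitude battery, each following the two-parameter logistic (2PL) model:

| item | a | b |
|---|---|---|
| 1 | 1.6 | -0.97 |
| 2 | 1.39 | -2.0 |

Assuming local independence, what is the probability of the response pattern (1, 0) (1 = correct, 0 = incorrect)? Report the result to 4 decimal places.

P(θ) = 1 / (1 + exp(−a(θ − b)))
P_1 = 1/(1+e^{-2.0320}) = 0.8841
P_2 = 1/(1+e^{-3.1970}) = 0.9607
L = P_1 × (1−P_2) = 0.8841 × 0.0393 = 0.03473

0.0347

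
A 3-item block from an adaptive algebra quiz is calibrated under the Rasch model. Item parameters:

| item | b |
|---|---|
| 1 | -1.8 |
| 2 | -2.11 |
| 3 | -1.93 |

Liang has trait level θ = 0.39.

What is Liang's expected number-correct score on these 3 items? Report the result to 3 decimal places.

P(θ) = 1 / (1 + exp(−(θ − b)))
P_1 = 1/(1+e^{-2.1900}) = 0.8993
P_2 = 1/(1+e^{-2.5000}) = 0.9241
P_3 = 1/(1+e^{-2.3200}) = 0.9105
E[score] = 0.8993 + 0.9241 + 0.9105 = 2.7340

2.734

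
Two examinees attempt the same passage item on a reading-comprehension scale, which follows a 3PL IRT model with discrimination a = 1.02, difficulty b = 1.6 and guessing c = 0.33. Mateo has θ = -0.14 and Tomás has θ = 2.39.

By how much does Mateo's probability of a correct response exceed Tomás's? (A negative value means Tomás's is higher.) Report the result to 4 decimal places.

P(θ) = c + (1 − c) · 1 / (1 + exp(−a(θ − b)))
P(Mateo) = 0.4271  [exponent -1.7748]
P(Tomás) = 0.7931  [exponent 0.8058]
Difference = 0.4271 − 0.7931 = -0.3660

-0.3660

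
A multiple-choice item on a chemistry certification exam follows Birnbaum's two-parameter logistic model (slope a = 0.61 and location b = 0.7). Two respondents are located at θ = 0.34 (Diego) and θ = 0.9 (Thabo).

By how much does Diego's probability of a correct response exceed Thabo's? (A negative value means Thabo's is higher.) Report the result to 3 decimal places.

P(θ) = 1 / (1 + exp(−a(θ − b)))
P(Diego) = 0.4453  [exponent -0.2196]
P(Thabo) = 0.5305  [exponent 0.1220]
Difference = 0.4453 − 0.5305 = -0.0851

-0.085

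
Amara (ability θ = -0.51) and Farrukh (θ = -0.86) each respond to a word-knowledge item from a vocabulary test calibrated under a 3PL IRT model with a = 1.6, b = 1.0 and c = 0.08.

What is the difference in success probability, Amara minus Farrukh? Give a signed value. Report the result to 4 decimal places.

0.0308

P(θ) = c + (1 − c) · 1 / (1 + exp(−a(θ − b)))
P(Amara) = 0.1554  [exponent -2.4160]
P(Farrukh) = 0.1246  [exponent -2.9760]
Difference = 0.1554 − 0.1246 = 0.0308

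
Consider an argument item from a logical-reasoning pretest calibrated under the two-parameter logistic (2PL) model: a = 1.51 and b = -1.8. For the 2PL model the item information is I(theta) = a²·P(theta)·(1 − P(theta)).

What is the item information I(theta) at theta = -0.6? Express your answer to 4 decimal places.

0.2752

P = 1/(1+e^{-1.8120}) = 0.8596
P(1−P) = 0.8596 × 0.1404 = 0.1207
I = a² × P(1−P) = 1.51² × 0.1207 = 0.27517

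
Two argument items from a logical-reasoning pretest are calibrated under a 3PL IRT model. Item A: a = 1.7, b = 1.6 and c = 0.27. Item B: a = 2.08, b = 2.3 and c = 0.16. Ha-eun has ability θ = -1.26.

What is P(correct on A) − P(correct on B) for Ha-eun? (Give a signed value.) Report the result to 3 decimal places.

P(θ) = c + (1 − c) · 1 / (1 + exp(−a(θ − b)))
P_A = 0.2756
P_B = 0.1605
P_A − P_B = 0.1151

0.115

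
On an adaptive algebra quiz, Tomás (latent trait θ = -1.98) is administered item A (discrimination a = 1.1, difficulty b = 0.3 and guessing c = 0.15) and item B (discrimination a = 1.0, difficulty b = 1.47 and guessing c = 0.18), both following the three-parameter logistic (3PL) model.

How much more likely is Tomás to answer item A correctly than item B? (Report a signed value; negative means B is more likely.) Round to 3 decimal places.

P(θ) = c + (1 − c) · 1 / (1 + exp(−a(θ − b)))
P_A = 0.2140
P_B = 0.2052
P_A − P_B = 0.0088

0.009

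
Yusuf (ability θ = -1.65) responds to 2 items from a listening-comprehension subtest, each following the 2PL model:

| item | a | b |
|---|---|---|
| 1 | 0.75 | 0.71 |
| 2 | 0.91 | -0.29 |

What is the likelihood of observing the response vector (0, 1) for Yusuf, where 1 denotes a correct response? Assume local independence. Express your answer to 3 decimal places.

0.192

P(θ) = 1 / (1 + exp(−a(θ − b)))
P_1 = 1/(1+e^{1.7700}) = 0.1455
P_2 = 1/(1+e^{1.2376}) = 0.2249
L = (1−P_1) × P_2 = 0.8545 × 0.2249 = 0.19213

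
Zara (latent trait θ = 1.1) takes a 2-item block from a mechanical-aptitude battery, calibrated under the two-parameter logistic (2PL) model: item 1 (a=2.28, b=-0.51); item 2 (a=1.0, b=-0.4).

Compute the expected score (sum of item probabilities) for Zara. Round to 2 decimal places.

1.79

P(θ) = 1 / (1 + exp(−a(θ − b)))
P_1 = 1/(1+e^{-3.6708}) = 0.9752
P_2 = 1/(1+e^{-1.5000}) = 0.8176
E[score] = 0.9752 + 0.8176 = 1.7928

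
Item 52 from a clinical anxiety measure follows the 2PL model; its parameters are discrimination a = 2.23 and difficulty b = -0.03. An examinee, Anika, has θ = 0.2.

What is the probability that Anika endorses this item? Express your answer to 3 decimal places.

P(θ) = 1 / (1 + exp(−a(θ − b)))
Exponent: 2.23 × (0.2 − (-0.03)) = 0.5129
1/(1 + e^{-0.5129}) = 0.6255

0.625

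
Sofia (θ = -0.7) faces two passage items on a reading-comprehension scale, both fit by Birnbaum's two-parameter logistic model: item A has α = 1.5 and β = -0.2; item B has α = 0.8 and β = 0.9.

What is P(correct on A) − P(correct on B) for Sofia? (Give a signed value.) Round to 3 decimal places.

0.103

P(θ) = 1 / (1 + exp(−α(θ − β)))
P_A = 0.3208
P_B = 0.2176
P_A − P_B = 0.1033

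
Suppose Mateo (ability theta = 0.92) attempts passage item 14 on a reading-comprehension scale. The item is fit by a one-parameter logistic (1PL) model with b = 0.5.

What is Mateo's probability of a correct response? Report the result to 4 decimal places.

P(theta) = 1 / (1 + exp(−(theta − b)))
Exponent: (0.92 − 0.5) = 0.4200
1/(1 + e^{-0.4200}) = 0.6035
P = 0.6035

0.6035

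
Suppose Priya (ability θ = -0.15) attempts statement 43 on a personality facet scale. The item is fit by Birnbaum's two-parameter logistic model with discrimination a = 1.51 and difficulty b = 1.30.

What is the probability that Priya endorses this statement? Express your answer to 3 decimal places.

P(θ) = 1 / (1 + exp(−a(θ − b)))
Exponent: 1.51 × (-0.15 − 1.30) = -2.1895
1/(1 + e^{2.1895}) = 0.1007

0.101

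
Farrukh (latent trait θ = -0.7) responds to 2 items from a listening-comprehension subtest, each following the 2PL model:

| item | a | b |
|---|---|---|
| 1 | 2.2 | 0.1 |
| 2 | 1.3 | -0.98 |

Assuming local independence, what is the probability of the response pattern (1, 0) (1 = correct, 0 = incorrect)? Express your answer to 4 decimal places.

P(θ) = 1 / (1 + exp(−a(θ − b)))
P_1 = 1/(1+e^{1.7600}) = 0.1468
P_2 = 1/(1+e^{-0.3640}) = 0.5900
L = P_1 × (1−P_2) = 0.1468 × 0.4100 = 0.06018

0.0602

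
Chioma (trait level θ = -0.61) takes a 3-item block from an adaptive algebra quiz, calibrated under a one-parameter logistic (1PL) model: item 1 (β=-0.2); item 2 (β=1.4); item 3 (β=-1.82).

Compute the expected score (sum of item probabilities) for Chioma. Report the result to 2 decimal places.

1.29

P(θ) = 1 / (1 + exp(−(θ − β)))
P_1 = 1/(1+e^{0.4100}) = 0.3989
P_2 = 1/(1+e^{2.0100}) = 0.1182
P_3 = 1/(1+e^{-1.2100}) = 0.7703
E[score] = 0.3989 + 0.1182 + 0.7703 = 1.2874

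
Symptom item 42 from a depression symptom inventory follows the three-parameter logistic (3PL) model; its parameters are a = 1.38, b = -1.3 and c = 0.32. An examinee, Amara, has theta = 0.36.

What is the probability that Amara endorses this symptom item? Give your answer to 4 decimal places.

0.9375

P(theta) = c + (1 − c) · 1 / (1 + exp(−a(theta − b)))
Exponent: 1.38 × (0.36 − (-1.3)) = 2.2908
1/(1 + e^{-2.2908}) = 0.9081
P = 0.32 + 0.68 × 0.9081 = 0.9375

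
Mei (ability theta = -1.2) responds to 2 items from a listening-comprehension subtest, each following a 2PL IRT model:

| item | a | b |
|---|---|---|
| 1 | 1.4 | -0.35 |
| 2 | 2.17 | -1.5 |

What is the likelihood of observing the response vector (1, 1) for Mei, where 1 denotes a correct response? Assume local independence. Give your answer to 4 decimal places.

P(theta) = 1 / (1 + exp(−a(theta − b)))
P_1 = 1/(1+e^{1.1900}) = 0.2333
P_2 = 1/(1+e^{-0.6510}) = 0.6572
L = P_1 × P_2 = 0.2333 × 0.6572 = 0.15331

0.1533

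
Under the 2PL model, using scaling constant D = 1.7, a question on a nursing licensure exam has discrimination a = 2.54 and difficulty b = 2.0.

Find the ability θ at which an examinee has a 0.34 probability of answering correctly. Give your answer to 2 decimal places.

1.85

P(θ) = 1 / (1 + exp(−D·a(θ − b)))
logit = ln(0.3400/0.6600) = -0.6633
θ = b + logit/(1.7·a) = 2.0 + (-0.6633)/4.3180 = 1.8464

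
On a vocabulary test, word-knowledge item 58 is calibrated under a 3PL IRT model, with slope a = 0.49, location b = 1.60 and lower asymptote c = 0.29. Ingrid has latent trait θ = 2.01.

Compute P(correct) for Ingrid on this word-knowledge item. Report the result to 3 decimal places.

0.681

P(θ) = c + (1 − c) · 1 / (1 + exp(−a(θ − b)))
Exponent: 0.49 × (2.01 − 1.60) = 0.2009
1/(1 + e^{-0.2009}) = 0.5501
P = 0.29 + 0.71 × 0.5501 = 0.6805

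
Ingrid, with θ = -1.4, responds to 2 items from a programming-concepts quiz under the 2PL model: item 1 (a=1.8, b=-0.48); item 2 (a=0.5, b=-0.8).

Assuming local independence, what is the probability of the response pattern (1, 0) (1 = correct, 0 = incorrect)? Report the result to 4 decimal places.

0.0921

P(θ) = 1 / (1 + exp(−a(θ − b)))
P_1 = 1/(1+e^{1.6560}) = 0.1603
P_2 = 1/(1+e^{0.3000}) = 0.4256
L = P_1 × (1−P_2) = 0.1603 × 0.5744 = 0.09208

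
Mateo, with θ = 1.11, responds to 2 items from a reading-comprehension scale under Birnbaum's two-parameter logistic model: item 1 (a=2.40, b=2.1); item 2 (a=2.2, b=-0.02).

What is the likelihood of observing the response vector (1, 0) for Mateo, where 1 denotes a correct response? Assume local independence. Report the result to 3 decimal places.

0.007

P(θ) = 1 / (1 + exp(−a(θ − b)))
P_1 = 1/(1+e^{2.3760}) = 0.0850
P_2 = 1/(1+e^{-2.4860}) = 0.9232
L = P_1 × (1−P_2) = 0.0850 × 0.0768 = 0.00653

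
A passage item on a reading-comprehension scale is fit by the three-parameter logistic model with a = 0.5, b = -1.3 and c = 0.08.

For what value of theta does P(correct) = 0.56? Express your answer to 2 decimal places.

P(theta) = c + (1 − c) · 1 / (1 + exp(−a(theta − b)))
Remove guessing floor: (0.56 − 0.08)/(1 − 0.08) = 0.5217
logit = ln(0.5217/0.4783) = 0.0870
theta = b + logit/(a) = -1.3 + 0.0870/0.5000 = -1.1260

-1.13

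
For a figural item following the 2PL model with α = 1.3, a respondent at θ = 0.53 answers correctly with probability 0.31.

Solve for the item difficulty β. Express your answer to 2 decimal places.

1.15

P(θ) = 1 / (1 + exp(−α(θ − β)))
logit(0.31) = ln(0.31/0.69) = -0.8001
β = θ − logit/(α) = 0.53 − (-0.8001)/1.3000 = 1.1455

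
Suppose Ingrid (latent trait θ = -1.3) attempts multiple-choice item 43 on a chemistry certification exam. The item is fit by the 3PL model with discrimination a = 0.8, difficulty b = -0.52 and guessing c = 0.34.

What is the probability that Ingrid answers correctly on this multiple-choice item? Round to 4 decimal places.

0.5703

P(θ) = c + (1 − c) · 1 / (1 + exp(−a(θ − b)))
Exponent: 0.8 × (-1.3 − (-0.52)) = -0.6240
1/(1 + e^{0.6240}) = 0.3489
P = 0.34 + 0.66 × 0.3489 = 0.5703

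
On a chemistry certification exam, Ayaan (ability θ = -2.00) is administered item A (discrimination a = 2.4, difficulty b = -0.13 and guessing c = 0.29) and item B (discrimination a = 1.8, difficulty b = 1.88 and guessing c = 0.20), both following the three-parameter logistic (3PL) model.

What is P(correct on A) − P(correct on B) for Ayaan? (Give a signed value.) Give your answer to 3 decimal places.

P(θ) = c + (1 − c) · 1 / (1 + exp(−a(θ − b)))
P_A = 0.2979
P_B = 0.2007
P_A − P_B = 0.0972

0.097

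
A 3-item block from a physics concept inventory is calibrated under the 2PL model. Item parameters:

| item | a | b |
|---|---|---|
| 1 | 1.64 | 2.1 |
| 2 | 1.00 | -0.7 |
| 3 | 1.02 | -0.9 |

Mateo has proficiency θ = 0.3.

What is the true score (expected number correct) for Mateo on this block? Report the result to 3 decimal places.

1.553

P(θ) = 1 / (1 + exp(−a(θ − b)))
P_1 = 1/(1+e^{2.9520}) = 0.0496
P_2 = 1/(1+e^{-1.0000}) = 0.7311
P_3 = 1/(1+e^{-1.2240}) = 0.7728
E[score] = 0.0496 + 0.7311 + 0.7728 = 1.5535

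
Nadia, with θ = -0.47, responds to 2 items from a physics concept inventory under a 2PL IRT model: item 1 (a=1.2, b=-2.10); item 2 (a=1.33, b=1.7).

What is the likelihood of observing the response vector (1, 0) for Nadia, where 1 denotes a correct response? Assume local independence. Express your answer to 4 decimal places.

P(θ) = 1 / (1 + exp(−a(θ − b)))
P_1 = 1/(1+e^{-1.9560}) = 0.8761
P_2 = 1/(1+e^{2.8861}) = 0.0528
L = P_1 × (1−P_2) = 0.8761 × 0.9472 = 0.82980

0.8298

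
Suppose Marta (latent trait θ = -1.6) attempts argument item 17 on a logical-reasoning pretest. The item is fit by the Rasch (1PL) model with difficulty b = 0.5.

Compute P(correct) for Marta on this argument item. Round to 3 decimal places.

P(θ) = 1 / (1 + exp(−(θ − b)))
Exponent: (-1.6 − 0.5) = -2.1000
1/(1 + e^{2.1000}) = 0.1091
P = 0.1091

0.109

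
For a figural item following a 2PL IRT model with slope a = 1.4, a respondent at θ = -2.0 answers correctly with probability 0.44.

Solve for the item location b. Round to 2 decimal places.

P(θ) = 1 / (1 + exp(−a(θ − b)))
logit(0.44) = ln(0.44/0.56) = -0.2412
b = θ − logit/(a) = -2.0 − (-0.2412)/1.4000 = -1.8277

-1.83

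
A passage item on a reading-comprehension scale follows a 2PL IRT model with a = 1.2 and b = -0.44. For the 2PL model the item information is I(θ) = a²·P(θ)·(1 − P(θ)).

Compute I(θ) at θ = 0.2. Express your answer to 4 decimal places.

P = 1/(1+e^{-0.7680}) = 0.6831
P(1−P) = 0.6831 × 0.3169 = 0.2165
I = a² × P(1−P) = 1.2² × 0.2165 = 0.31173

0.3117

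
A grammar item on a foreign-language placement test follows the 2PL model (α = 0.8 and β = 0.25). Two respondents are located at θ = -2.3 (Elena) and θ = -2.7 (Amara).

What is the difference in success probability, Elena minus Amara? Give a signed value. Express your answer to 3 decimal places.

P(θ) = 1 / (1 + exp(−α(θ − β)))
P(Elena) = 0.1151  [exponent -2.0400]
P(Amara) = 0.0863  [exponent -2.3600]
Difference = 0.1151 − 0.0863 = 0.0288

0.029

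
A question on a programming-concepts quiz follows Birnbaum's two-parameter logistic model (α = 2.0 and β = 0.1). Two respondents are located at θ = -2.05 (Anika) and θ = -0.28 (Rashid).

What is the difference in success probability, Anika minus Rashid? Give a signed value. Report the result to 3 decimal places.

-0.305

P(θ) = 1 / (1 + exp(−α(θ − β)))
P(Anika) = 0.0134  [exponent -4.3000]
P(Rashid) = 0.3186  [exponent -0.7600]
Difference = 0.0134 − 0.3186 = -0.3053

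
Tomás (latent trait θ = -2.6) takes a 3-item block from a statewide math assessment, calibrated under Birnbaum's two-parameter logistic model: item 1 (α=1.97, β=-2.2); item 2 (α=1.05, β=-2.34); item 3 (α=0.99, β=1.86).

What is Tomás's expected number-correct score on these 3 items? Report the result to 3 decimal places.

0.757

P(θ) = 1 / (1 + exp(−α(θ − β)))
P_1 = 1/(1+e^{0.7880}) = 0.3126
P_2 = 1/(1+e^{0.2730}) = 0.4322
P_3 = 1/(1+e^{4.4154}) = 0.0119
E[score] = 0.3126 + 0.4322 + 0.0119 = 0.7567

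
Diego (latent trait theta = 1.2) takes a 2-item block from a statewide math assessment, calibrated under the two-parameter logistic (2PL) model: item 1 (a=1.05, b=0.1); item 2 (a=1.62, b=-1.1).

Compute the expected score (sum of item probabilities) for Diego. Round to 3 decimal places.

1.737

P(theta) = 1 / (1 + exp(−a(theta − b)))
P_1 = 1/(1+e^{-1.1550}) = 0.7604
P_2 = 1/(1+e^{-3.7260}) = 0.9765
E[score] = 0.7604 + 0.9765 = 1.7369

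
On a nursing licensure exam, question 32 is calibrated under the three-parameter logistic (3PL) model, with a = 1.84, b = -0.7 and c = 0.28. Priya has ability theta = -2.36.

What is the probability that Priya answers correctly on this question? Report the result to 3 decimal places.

0.312

P(theta) = c + (1 − c) · 1 / (1 + exp(−a(theta − b)))
Exponent: 1.84 × (-2.36 − (-0.7)) = -3.0544
1/(1 + e^{3.0544}) = 0.0450
P = 0.28 + 0.72 × 0.0450 = 0.3124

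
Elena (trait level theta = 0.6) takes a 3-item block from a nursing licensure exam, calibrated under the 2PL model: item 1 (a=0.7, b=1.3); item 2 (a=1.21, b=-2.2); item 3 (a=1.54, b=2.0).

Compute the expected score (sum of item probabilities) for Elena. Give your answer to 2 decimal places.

1.45

P(theta) = 1 / (1 + exp(−a(theta − b)))
P_1 = 1/(1+e^{0.4900}) = 0.3799
P_2 = 1/(1+e^{-3.3880}) = 0.9673
P_3 = 1/(1+e^{2.1560}) = 0.1038
E[score] = 0.3799 + 0.9673 + 0.1038 = 1.4510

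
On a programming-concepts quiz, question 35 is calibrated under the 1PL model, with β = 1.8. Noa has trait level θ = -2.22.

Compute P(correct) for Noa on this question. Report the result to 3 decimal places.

P(θ) = 1 / (1 + exp(−(θ − β)))
Exponent: (-2.22 − 1.8) = -4.0200
1/(1 + e^{4.0200}) = 0.0176
P = 0.0176

0.018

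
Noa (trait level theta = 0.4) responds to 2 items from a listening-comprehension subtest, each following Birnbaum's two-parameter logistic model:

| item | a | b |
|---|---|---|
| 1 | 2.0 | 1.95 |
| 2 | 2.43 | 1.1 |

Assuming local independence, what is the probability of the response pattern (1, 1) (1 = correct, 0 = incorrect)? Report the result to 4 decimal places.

P(theta) = 1 / (1 + exp(−a(theta − b)))
P_1 = 1/(1+e^{3.1000}) = 0.0431
P_2 = 1/(1+e^{1.7010}) = 0.1543
L = P_1 × P_2 = 0.0431 × 0.1543 = 0.00665

0.0067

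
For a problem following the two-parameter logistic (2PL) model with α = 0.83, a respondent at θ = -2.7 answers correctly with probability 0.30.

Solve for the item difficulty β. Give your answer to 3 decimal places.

P(θ) = 1 / (1 + exp(−α(θ − β)))
logit(0.30) = ln(0.30/0.70) = -0.8473
β = θ − logit/(α) = -2.7 − (-0.8473)/0.8300 = -1.6792

-1.679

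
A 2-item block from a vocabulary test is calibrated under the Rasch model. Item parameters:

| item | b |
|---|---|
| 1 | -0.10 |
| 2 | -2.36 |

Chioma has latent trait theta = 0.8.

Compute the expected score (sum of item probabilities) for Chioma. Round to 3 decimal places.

1.670

P(theta) = 1 / (1 + exp(−(theta − b)))
P_1 = 1/(1+e^{-0.9000}) = 0.7109
P_2 = 1/(1+e^{-3.1600}) = 0.9593
E[score] = 0.7109 + 0.9593 = 1.6703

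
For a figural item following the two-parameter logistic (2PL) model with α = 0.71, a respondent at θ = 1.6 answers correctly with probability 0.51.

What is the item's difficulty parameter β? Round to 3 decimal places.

P(θ) = 1 / (1 + exp(−α(θ − β)))
logit(0.51) = ln(0.51/0.49) = 0.0400
β = θ − logit/(α) = 1.6 − 0.0400/0.7100 = 1.5437

1.544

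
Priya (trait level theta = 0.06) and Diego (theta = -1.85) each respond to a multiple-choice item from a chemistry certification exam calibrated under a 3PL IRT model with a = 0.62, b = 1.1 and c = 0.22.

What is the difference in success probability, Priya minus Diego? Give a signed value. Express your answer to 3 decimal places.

0.161

P(theta) = c + (1 − c) · 1 / (1 + exp(−a(theta − b)))
P(Priya) = 0.4884  [exponent -0.6448]
P(Diego) = 0.3279  [exponent -1.8290]
Difference = 0.4884 − 0.3279 = 0.1605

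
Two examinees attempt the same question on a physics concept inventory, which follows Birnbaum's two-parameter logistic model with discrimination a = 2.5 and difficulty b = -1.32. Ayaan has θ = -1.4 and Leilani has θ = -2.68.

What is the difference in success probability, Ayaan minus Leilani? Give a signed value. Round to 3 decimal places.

P(θ) = 1 / (1 + exp(−a(θ − b)))
P(Ayaan) = 0.4502  [exponent -0.2000]
P(Leilani) = 0.0323  [exponent -3.4000]
Difference = 0.4502 − 0.0323 = 0.4179

0.418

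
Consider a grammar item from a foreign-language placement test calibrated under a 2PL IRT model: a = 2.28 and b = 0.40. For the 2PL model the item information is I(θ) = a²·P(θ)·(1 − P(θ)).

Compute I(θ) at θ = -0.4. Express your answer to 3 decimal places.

0.622

P = 1/(1+e^{1.8240}) = 0.1390
P(1−P) = 0.1390 × 0.8610 = 0.1196
I = a² × P(1−P) = 2.28² × 0.1196 = 0.62197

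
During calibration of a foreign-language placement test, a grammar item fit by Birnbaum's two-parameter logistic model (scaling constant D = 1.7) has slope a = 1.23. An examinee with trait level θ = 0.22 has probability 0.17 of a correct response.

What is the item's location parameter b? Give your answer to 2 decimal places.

0.98

P(θ) = 1 / (1 + exp(−D·a(θ − b)))
logit(0.17) = ln(0.17/0.83) = -1.5856
b = θ − logit/(1.7·a) = 0.22 − (-1.5856)/2.0910 = 0.9783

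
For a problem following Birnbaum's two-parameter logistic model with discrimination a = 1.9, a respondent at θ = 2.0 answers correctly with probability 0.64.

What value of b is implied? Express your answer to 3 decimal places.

1.697

P(θ) = 1 / (1 + exp(−a(θ − b)))
logit(0.64) = ln(0.64/0.36) = 0.5754
b = θ − logit/(a) = 2.0 − 0.5754/1.9000 = 1.6972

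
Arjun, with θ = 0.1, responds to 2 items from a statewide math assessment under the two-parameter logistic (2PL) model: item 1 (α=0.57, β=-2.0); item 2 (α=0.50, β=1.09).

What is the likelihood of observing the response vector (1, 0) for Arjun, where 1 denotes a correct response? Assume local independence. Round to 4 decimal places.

0.4771

P(θ) = 1 / (1 + exp(−α(θ − β)))
P_1 = 1/(1+e^{-1.1970}) = 0.7680
P_2 = 1/(1+e^{0.4950}) = 0.3787
L = P_1 × (1−P_2) = 0.7680 × 0.6213 = 0.47714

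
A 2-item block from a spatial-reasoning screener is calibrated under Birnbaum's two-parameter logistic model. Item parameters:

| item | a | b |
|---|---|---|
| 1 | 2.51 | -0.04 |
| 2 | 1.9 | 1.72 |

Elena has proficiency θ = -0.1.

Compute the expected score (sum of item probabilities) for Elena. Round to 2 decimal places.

0.49

P(θ) = 1 / (1 + exp(−a(θ − b)))
P_1 = 1/(1+e^{0.1506}) = 0.4624
P_2 = 1/(1+e^{3.4580}) = 0.0305
E[score] = 0.4624 + 0.0305 = 0.4930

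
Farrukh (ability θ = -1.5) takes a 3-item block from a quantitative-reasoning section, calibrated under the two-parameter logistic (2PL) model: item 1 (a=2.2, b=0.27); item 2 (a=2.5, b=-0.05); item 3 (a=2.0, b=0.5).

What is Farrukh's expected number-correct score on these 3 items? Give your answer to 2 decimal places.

P(θ) = 1 / (1 + exp(−a(θ − b)))
P_1 = 1/(1+e^{3.8940}) = 0.0200
P_2 = 1/(1+e^{3.6250}) = 0.0260
P_3 = 1/(1+e^{4.0000}) = 0.0180
E[score] = 0.0200 + 0.0260 + 0.0180 = 0.0639

0.06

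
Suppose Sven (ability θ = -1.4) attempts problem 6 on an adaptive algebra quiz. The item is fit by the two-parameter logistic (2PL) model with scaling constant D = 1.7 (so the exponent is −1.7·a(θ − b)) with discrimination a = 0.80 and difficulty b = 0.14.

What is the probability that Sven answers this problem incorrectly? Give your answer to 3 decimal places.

P(θ) = 1 / (1 + exp(−D·a(θ − b)))
Exponent: 1.7 × 0.80 × (-1.4 − 0.14) = -2.0944
1/(1 + e^{2.0944}) = 0.1096
P = 0.1096
P(incorrect) = 1 − 0.1096 = 0.8904

0.890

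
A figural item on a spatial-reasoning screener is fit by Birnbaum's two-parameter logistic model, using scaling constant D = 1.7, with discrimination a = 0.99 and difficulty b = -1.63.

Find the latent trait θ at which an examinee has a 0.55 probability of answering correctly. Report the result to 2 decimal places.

P(θ) = 1 / (1 + exp(−D·a(θ − b)))
logit = ln(0.5500/0.4500) = 0.2007
θ = b + logit/(1.7·a) = -1.63 + 0.2007/1.6830 = -1.5108

-1.51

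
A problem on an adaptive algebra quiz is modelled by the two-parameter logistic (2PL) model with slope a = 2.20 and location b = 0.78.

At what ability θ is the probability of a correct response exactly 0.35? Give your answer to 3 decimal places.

P(θ) = 1 / (1 + exp(−a(θ − b)))
logit = ln(0.3500/0.6500) = -0.6190
θ = b + logit/(a) = 0.78 + (-0.6190)/2.2000 = 0.4986

0.499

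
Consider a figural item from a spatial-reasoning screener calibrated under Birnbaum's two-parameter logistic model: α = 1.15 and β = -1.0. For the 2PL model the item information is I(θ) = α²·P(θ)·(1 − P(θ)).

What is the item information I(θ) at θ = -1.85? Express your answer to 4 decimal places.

0.2627

P = 1/(1+e^{0.9775}) = 0.2734
P(1−P) = 0.2734 × 0.7266 = 0.1986
I = α² × P(1−P) = 1.15² × 0.1986 = 0.26271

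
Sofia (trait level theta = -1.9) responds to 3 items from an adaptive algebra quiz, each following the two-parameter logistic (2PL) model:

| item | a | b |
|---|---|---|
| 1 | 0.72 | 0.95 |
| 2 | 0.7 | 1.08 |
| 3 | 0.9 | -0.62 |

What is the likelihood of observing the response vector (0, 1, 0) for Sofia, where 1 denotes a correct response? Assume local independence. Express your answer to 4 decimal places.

0.0744

P(theta) = 1 / (1 + exp(−a(theta − b)))
P_1 = 1/(1+e^{2.0520}) = 0.1139
P_2 = 1/(1+e^{2.0860}) = 0.1105
P_3 = 1/(1+e^{1.1520}) = 0.2401
L = (1−P_1) × P_2 × (1−P_3) = 0.8861 × 0.1105 × 0.7599 = 0.07438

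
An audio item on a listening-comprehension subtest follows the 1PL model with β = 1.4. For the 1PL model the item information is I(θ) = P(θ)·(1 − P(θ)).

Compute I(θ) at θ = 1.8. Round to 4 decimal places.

P = 1/(1+e^{-0.4000}) = 0.5987
P(1−P) = 0.5987 × 0.4013 = 0.2403
I = P(1−P) = 0.24026

0.2403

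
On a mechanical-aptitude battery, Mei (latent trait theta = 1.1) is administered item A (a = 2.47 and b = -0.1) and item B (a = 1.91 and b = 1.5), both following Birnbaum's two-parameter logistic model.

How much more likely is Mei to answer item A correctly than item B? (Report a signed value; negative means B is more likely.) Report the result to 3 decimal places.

P(theta) = 1 / (1 + exp(−a(theta − b)))
P_A = 0.9509
P_B = 0.3178
P_A − P_B = 0.6331

0.633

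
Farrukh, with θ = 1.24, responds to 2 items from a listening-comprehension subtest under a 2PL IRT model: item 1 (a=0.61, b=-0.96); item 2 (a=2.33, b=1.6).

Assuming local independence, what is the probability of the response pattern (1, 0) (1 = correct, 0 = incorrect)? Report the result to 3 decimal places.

P(θ) = 1 / (1 + exp(−a(θ − b)))
P_1 = 1/(1+e^{-1.3420}) = 0.7928
P_2 = 1/(1+e^{0.8388}) = 0.3018
L = P_1 × (1−P_2) = 0.7928 × 0.6982 = 0.55356

0.554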